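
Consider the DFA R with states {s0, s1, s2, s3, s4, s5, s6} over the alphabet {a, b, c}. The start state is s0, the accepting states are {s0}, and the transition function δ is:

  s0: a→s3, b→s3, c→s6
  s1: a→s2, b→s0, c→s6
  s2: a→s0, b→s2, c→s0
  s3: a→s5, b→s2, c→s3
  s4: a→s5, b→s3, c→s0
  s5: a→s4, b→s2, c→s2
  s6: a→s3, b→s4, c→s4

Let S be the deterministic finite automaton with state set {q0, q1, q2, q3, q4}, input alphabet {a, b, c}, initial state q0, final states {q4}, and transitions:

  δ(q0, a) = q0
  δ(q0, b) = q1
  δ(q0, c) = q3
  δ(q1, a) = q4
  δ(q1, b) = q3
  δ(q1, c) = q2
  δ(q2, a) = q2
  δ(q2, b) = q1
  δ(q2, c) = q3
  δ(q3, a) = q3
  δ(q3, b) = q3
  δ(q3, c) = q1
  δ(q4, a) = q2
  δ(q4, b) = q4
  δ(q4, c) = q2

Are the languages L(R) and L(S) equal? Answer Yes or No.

No

The empty string ε is accepted by R but rejected by S.
So L(R) ≠ L(S).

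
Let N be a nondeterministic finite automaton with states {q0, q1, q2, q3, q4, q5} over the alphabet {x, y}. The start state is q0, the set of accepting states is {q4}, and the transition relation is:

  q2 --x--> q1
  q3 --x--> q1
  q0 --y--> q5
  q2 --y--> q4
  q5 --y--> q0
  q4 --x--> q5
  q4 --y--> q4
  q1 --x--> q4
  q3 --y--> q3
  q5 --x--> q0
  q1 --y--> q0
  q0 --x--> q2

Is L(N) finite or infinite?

infinite

State q0 is reachable from the start and can reach an accepting state, and it lies on the cycle q0 → q2 → q1 → q0.
Traversing that cycle any number of times yields accepted strings of unbounded length, so the language is infinite.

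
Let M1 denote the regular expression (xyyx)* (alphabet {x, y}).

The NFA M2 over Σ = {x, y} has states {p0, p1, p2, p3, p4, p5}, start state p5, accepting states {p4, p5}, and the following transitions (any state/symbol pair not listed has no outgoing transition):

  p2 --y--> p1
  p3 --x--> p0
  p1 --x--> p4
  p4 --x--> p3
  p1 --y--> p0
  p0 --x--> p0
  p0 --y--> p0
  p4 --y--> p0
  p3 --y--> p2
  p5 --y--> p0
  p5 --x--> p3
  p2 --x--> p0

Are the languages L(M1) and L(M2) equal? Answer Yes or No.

Converting the expression M1 to a DFA (subset construction, then merging equivalent states) gives the minimal DFA with states {r0, r1, r2, r3, r4}, start state r0, accepting states {r0} and transitions r0: x→r1, y→r2; r1: x→r2, y→r3; r2: x→r2, y→r2; r3: x→r2, y→r4; r4: x→r0, y→r2.
Exploring the product automaton M1 × M2 from the start pair (r0, p5), following both machines on each input symbol, reaches 6 state pairs: (r0, p5), (r1, p3), (r2, p0), (r3, p2), (r4, p1), (r0, p4).
M1 accepts in {r0} and M2 accepts in {p4, p5}. In every reachable pair the two components are either both accepting — (r0, p5), (r0, p4) — or both non-accepting, so no string is accepted by exactly one of the machines: L(M1) \ L(M2) and L(M2) \ L(M1) are both empty.
Hence every string is accepted by M1 iff it is accepted by M2, and the two languages coincide.

Yes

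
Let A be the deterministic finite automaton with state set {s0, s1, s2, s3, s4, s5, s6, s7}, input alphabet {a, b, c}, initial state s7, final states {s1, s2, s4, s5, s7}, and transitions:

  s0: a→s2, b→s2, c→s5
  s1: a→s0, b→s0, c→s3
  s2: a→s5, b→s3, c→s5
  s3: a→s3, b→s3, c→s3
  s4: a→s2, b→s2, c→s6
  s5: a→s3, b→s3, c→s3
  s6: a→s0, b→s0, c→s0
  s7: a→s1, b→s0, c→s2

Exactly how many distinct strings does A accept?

26

The useful subgraph on states {s0, s1, s2, s5, s7} is acyclic, so L(A) is finite; the longest accepting path visits 5 useful states, giving maximum string length 4.
Counting accepting paths from s7 by length: 1 of length 0, 2 of length 1, 5 of length 2, 10 of length 3, 8 of length 4. Total 26.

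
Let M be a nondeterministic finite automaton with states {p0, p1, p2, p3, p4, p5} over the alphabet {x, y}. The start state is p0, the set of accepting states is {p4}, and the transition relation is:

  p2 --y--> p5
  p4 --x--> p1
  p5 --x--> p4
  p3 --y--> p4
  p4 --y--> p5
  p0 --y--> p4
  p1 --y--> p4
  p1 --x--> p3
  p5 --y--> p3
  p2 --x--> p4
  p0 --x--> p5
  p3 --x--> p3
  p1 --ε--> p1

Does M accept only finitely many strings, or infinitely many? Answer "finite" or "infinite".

infinite

State p3 is reachable from the start and can reach an accepting state, and it lies on the cycle p3 → p3.
Traversing that cycle any number of times yields accepted strings of unbounded length, so the language is infinite.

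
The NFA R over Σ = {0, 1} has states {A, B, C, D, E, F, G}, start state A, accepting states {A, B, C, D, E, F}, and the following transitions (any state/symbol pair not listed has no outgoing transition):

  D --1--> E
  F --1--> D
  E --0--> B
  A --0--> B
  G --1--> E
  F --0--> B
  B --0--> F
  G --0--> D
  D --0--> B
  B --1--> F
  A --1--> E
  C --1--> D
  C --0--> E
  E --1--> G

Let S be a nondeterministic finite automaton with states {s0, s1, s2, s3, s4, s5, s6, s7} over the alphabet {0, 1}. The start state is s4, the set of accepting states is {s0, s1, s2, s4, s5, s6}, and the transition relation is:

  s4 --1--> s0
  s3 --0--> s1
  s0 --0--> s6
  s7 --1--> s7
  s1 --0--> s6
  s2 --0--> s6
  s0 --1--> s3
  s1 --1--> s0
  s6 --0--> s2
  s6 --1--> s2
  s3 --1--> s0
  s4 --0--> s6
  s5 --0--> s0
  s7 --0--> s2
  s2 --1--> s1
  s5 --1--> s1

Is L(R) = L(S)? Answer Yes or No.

Exploring the product automaton R × S from the start pair (A, s4), following both machines on each input symbol, reaches 6 state pairs: (A, s4), (B, s6), (E, s0), (F, s2), (G, s3), (D, s1).
R accepts in {A, B, C, D, E, F} and S accepts in {s0, s1, s2, s4, s5, s6}. In every reachable pair the two components are either both accepting — (A, s4), (B, s6), (E, s0), (F, s2), (D, s1) — or both non-accepting, so no string is accepted by exactly one of the machines: L(R) \ L(S) and L(S) \ L(R) are both empty.
Hence every string is accepted by R iff it is accepted by S, and the two languages coincide.

Yes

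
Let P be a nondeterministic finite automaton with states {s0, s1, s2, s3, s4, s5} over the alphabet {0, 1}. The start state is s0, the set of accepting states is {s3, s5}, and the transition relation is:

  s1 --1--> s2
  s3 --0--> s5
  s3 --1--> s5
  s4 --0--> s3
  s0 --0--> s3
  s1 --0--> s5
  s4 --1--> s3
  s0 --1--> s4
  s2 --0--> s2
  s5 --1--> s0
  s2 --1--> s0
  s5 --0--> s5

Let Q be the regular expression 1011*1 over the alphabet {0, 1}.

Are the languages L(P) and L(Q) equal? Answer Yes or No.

The string 0 is accepted by P but rejected by Q.
So L(P) ≠ L(Q).

No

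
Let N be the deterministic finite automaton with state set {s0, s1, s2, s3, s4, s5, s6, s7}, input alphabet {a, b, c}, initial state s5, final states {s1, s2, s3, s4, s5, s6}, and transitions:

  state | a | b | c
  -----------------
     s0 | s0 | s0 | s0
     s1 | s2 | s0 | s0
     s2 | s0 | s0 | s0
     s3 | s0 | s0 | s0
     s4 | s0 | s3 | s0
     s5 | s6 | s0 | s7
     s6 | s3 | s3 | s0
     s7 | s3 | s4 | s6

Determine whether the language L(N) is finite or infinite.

The useful states (reachable from s5 and able to reach an accepting state) are {s3, s4, s5, s6, s7}.
Restricted to these states the transition graph has no cycle, so every accepting path has bounded length and L is finite.

finite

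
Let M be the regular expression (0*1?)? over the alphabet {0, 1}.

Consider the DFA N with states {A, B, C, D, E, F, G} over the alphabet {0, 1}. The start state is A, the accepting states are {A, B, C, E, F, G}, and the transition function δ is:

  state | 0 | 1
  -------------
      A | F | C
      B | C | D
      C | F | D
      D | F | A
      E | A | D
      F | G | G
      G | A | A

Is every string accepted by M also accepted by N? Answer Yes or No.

Yes

Converting the expression M to a DFA (subset construction, then merging equivalent states) gives the minimal DFA with states {m0, m1, m2}, start state m0, accepting states {m0, m1} and transitions m0: 0→m0, 1→m1; m1: 0→m2, 1→m2; m2: 0→m2, 1→m2.
Exploring the product automaton M × N from the start pair (m0, A), following both machines on each input symbol, reaches 11 state pairs: (m0, A), (m0, F), (m1, C), (m0, G), (m1, G), (m2, F), (m2, D), (m1, A), (m2, A), (m2, G), (m2, C).
M accepts in {m0, m1} and N accepts in {A, B, C, E, F, G}. The reachable pairs whose M-component is accepting are (m0, A), (m0, F), (m1, C), (m0, G), (m1, G), (m1, A); in each of them the N-component is accepting too, so the product for L(M) \ L(N) (M-component accepting, N-component rejecting) has no reachable accepting pair and the difference is empty.
Hence every string in L(M) is also in L(N).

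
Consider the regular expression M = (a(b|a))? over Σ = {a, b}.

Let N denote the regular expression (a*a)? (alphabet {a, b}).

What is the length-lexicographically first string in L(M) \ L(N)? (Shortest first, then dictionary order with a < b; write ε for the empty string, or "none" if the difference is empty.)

ab

The string ab is accepted by M but not by N.
No shorter string lies in the difference, and ab is the lexicographically first length-2 string in L(M) \ L(N).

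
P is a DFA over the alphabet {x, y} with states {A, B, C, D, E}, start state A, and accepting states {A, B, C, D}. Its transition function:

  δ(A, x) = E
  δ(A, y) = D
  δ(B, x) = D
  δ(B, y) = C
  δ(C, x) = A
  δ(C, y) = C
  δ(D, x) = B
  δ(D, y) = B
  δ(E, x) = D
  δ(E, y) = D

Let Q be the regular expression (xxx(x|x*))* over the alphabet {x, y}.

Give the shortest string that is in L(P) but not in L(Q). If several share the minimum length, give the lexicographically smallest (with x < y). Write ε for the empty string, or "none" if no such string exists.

y

The string y is accepted by P but not by Q.
No shorter string lies in the difference, and y is the lexicographically first length-1 string in L(P) \ L(Q).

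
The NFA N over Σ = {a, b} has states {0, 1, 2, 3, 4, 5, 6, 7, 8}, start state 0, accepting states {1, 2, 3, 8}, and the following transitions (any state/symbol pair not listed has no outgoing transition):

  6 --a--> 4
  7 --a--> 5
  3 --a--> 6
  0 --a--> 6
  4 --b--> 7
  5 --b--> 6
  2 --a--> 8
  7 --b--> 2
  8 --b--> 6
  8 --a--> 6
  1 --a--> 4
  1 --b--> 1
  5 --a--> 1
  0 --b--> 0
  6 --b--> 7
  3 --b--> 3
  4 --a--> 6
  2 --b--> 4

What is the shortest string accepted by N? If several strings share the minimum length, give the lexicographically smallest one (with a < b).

abb

A breadth-first search from 0 reaches an accepting state first via the path 0 → 6 → 7 → 2 on input abb.
No string of length < 3 is accepted (BFS exhausts all shorter strings without reaching an accepting state), and abb is the lexicographically least accepting string of length 3.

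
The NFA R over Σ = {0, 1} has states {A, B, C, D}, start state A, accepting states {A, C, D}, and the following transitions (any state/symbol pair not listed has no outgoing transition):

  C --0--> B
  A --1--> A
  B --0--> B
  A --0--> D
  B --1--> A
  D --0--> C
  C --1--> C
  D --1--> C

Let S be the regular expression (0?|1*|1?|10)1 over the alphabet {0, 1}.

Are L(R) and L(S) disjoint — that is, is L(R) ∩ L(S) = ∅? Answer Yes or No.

No

The string 1 is accepted by both R and S.
Hence L(R) ∩ L(S) ≠ ∅.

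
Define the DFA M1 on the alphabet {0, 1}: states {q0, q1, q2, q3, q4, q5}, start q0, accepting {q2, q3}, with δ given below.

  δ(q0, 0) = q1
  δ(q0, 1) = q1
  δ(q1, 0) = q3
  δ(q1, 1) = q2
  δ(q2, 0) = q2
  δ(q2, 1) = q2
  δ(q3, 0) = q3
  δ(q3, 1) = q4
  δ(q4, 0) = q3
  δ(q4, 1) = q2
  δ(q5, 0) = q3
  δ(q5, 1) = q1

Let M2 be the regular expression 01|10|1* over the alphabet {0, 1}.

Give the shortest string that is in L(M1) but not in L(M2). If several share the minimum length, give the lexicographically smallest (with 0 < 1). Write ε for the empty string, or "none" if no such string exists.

00

The string 00 is accepted by M1 but not by M2.
No shorter string lies in the difference, and 00 is the lexicographically first length-2 string in L(M1) \ L(M2).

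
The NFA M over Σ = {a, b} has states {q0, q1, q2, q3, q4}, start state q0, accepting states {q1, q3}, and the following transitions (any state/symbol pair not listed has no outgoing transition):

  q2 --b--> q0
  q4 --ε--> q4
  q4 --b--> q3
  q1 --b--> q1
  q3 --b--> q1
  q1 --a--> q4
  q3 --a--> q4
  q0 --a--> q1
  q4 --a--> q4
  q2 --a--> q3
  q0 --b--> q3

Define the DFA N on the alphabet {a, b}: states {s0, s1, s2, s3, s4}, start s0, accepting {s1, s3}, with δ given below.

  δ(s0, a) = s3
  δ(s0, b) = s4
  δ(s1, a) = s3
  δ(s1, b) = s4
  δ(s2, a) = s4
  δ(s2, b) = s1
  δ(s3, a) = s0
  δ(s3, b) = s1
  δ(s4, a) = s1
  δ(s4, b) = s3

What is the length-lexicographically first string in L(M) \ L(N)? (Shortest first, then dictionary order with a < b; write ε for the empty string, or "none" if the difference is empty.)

The string b is accepted by M but not by N.
No shorter string lies in the difference, and b is the lexicographically first length-1 string in L(M) \ L(N).

b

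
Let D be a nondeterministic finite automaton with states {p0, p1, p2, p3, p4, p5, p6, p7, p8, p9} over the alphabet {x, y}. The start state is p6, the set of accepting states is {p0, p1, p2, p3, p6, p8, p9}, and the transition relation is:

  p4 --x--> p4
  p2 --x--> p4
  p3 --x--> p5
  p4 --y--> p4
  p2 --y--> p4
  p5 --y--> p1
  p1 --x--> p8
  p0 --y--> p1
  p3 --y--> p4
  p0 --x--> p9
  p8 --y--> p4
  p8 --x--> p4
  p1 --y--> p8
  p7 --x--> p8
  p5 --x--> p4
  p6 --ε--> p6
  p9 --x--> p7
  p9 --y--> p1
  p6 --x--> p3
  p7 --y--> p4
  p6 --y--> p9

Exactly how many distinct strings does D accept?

10

The useful subgraph on states {p1, p3, p5, p6, p7, p8, p9} is acyclic, so L(D) is finite; the longest accepting path visits 5 useful states, giving maximum string length 4.
Counting accepting paths from p6 by length: 1 of length 0, 2 of length 1, 1 of length 2, 4 of length 3, 2 of length 4. Total 10.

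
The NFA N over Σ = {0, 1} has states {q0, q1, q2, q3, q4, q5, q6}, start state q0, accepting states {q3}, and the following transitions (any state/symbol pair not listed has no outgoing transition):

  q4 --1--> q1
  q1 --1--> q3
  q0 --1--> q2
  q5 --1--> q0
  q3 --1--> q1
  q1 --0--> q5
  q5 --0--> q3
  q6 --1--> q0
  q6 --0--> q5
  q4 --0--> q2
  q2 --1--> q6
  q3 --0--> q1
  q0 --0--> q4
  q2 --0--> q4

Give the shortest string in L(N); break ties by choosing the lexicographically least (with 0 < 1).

011

A breadth-first search from q0 reaches an accepting state first via the path q0 → q4 → q1 → q3 on input 011.
No string of length < 3 is accepted (BFS exhausts all shorter strings without reaching an accepting state), and 011 is the lexicographically least accepting string of length 3.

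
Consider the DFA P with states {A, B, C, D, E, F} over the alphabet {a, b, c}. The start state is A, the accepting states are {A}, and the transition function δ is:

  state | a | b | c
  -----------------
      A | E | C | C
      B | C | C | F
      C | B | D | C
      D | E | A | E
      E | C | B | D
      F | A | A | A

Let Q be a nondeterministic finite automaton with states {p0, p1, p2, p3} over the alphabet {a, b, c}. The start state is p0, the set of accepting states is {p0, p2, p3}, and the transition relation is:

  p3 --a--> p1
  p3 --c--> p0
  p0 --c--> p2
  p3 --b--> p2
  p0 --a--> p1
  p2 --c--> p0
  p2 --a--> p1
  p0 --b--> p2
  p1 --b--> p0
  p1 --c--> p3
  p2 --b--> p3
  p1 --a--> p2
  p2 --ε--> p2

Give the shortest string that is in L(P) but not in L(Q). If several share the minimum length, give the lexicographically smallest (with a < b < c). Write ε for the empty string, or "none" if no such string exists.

abca

The string abca is accepted by P but not by Q.
No shorter string lies in the difference, and abca is the lexicographically first length-4 string in L(P) \ L(Q).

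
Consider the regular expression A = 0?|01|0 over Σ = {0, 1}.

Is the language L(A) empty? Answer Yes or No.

No

The empty string ε matches the expression, so it belongs to L(A).
Since L(A) contains at least one string, it is not empty.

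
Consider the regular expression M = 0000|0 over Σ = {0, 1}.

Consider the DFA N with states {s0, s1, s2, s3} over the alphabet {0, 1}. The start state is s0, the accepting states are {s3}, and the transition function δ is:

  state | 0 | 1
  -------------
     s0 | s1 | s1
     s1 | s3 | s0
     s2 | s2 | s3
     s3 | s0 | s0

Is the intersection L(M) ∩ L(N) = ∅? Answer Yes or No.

Yes

Converting the expression M to a DFA (subset construction, then merging equivalent states) gives the minimal DFA with states {m0, m1, m2, m3, m4, m5}, start state m0, accepting states {m1, m5} and transitions m0: 0→m1, 1→m2; m1: 0→m3, 1→m2; m2: 0→m2, 1→m2; m3: 0→m4, 1→m2; m4: 0→m5, 1→m2; m5: 0→m2, 1→m2.
Exploring the product automaton M × N from the start pair (m0, s0), following both machines on each input symbol, reaches 8 state pairs: (m0, s0), (m1, s1), (m2, s1), (m3, s3), (m2, s0), (m2, s3), (m4, s0), (m5, s1).
M accepts in {m1, m5} and N accepts in {s3}; no reachable pair has both components accepting, so no string drives both machines to acceptance simultaneously and L(M) ∩ L(N) = ∅.
So no string is accepted by both, and the intersection is empty.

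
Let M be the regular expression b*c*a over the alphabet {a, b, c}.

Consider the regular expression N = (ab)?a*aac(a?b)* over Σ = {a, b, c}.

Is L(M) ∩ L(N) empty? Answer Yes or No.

Converting the expression M to a DFA (subset construction, then merging equivalent states) gives the minimal DFA with states {m0, m1, m2, m3}, start state m0, accepting states {m1} and transitions m0: a→m1, b→m0, c→m2; m1: a→m3, b→m3, c→m3; m2: a→m1, b→m3, c→m2; m3: a→m3, b→m3, c→m3.
Converting the expression N to a DFA (subset construction, then merging equivalent states) gives the minimal DFA with states {n0, n1, n2, n3, n4, n5, n6, n7}, start state n0, accepting states {n5} and transitions n0: a→n1, b→n2, c→n2; n1: a→n3, b→n4, c→n2; n2: a→n2, b→n2, c→n2; n3: a→n3, b→n2, c→n5; n4: a→n6, b→n2, c→n2; n5: a→n7, b→n5, c→n2; n6: a→n3, b→n2, c→n2; n7: a→n2, b→n5, c→n2.
Exploring the product automaton M × N from the start pair (m0, n0), following both machines on each input symbol, reaches 11 state pairs: (m0, n0), (m1, n1), (m0, n2), (m2, n2), (m3, n3), (m3, n4), (m3, n2), (m1, n2), (m3, n5), (m3, n6), (m3, n7).
M accepts in {m1} and N accepts in {n5}; no reachable pair has both components accepting, so no string drives both machines to acceptance simultaneously and L(M) ∩ L(N) = ∅.
So no string is accepted by both, and the intersection is empty.

Yes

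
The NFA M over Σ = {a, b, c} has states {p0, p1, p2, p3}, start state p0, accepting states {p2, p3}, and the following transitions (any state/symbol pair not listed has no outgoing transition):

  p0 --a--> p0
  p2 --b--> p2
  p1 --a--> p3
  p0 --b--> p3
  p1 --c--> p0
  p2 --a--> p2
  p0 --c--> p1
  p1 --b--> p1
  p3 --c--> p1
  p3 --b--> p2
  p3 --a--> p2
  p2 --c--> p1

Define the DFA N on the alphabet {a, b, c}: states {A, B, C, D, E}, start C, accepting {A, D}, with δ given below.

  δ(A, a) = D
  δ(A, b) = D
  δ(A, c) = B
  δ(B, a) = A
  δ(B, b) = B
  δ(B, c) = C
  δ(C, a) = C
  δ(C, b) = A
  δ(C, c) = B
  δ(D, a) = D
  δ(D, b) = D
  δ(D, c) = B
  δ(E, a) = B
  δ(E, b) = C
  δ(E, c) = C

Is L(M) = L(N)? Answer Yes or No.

Yes

Exploring the product automaton M × N from the start pair (p0, C), following both machines on each input symbol, reaches 4 state pairs: (p0, C), (p3, A), (p1, B), (p2, D).
M accepts in {p2, p3} and N accepts in {A, D}. In every reachable pair the two components are either both accepting — (p3, A), (p2, D) — or both non-accepting, so no string is accepted by exactly one of the machines: L(M) \ L(N) and L(N) \ L(M) are both empty.
Hence every string is accepted by M iff it is accepted by N, and the two languages coincide.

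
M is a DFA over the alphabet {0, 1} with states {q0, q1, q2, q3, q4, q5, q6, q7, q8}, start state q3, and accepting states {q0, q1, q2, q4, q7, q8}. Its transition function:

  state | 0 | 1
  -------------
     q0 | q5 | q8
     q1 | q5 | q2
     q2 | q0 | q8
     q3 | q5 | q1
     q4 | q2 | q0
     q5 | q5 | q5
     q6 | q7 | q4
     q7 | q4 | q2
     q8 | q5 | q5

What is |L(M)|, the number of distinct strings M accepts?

5

The useful subgraph on states {q0, q1, q2, q3, q8} is acyclic, so L(M) is finite; the longest accepting path visits 5 useful states, giving maximum string length 4.
Counting accepting paths from q3 by length: 1 of length 1, 1 of length 2, 2 of length 3, 1 of length 4. Total 5.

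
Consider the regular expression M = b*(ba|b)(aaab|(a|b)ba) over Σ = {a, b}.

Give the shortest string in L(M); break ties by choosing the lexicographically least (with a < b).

By inspection of the expression, no string of length less than 4 matches, and baba is the lexicographically first match of length 4.

baba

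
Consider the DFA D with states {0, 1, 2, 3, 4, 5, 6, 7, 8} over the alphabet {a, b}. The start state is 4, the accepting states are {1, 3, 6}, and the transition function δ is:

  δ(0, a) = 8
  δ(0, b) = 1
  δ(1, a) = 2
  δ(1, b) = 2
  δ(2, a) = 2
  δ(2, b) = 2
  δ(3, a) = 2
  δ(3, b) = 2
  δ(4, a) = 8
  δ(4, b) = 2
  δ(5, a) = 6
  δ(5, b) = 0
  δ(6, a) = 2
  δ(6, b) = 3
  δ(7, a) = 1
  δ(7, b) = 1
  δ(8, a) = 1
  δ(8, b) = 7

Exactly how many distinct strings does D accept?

The useful subgraph on states {1, 4, 7, 8} is acyclic, so L(D) is finite; the longest accepting path visits 4 useful states, giving maximum string length 3.
Counting accepting paths from 4 by length: 1 of length 2, 2 of length 3. Total 3.

3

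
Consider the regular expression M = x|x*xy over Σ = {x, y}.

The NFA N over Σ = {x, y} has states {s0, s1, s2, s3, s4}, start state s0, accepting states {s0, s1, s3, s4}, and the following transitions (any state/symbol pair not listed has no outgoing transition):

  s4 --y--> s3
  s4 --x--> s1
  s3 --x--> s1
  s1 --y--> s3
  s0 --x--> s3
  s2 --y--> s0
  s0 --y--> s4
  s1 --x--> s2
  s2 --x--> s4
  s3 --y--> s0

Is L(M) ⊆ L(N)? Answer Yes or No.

Yes

Converting the expression M to a DFA (subset construction, then merging equivalent states) gives the minimal DFA with states {m0, m1, m2, m3, m4}, start state m0, accepting states {m1, m4} and transitions m0: x→m1, y→m2; m1: x→m3, y→m4; m2: x→m2, y→m2; m3: x→m3, y→m4; m4: x→m2, y→m2.
Exploring the product automaton M × N from the start pair (m0, s0), following both machines on each input symbol, reaches 12 state pairs: (m0, s0), (m1, s3), (m2, s4), (m3, s1), (m4, s0), (m2, s1), (m2, s3), (m3, s2), (m4, s3), (m2, s2), (m2, s0), (m3, s4).
M accepts in {m1, m4} and N accepts in {s0, s1, s3, s4}. The reachable pairs whose M-component is accepting are (m1, s3), (m4, s0), (m4, s3); in each of them the N-component is accepting too, so the product for L(M) \ L(N) (M-component accepting, N-component rejecting) has no reachable accepting pair and the difference is empty.
Hence every string in L(M) is also in L(N).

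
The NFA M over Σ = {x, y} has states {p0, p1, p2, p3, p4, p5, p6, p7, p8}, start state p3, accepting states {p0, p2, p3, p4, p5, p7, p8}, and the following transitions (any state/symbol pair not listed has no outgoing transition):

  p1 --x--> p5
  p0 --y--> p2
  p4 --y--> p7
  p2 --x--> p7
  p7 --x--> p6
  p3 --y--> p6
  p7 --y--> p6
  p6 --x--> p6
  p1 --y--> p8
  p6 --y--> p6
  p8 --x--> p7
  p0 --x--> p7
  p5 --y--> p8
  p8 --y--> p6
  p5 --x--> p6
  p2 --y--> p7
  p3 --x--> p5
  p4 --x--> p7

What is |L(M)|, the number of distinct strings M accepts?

The useful subgraph on states {p3, p5, p7, p8} is acyclic, so L(M) is finite; the longest accepting path visits 4 useful states, giving maximum string length 3.
Counting accepting paths from p3 by length: 1 of length 0, 1 of length 1, 1 of length 2, 1 of length 3. Total 4.

4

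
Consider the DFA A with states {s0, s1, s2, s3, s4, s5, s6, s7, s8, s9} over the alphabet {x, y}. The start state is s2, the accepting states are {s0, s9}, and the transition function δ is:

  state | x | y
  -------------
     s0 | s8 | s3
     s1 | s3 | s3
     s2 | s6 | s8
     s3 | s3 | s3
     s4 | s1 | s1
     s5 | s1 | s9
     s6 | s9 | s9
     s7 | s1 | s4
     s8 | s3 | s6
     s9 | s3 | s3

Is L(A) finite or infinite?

finite

The useful states (reachable from s2 and able to reach an accepting state) are {s2, s6, s8, s9}.
Restricted to these states the transition graph has no cycle, so every accepting path has bounded length and L is finite.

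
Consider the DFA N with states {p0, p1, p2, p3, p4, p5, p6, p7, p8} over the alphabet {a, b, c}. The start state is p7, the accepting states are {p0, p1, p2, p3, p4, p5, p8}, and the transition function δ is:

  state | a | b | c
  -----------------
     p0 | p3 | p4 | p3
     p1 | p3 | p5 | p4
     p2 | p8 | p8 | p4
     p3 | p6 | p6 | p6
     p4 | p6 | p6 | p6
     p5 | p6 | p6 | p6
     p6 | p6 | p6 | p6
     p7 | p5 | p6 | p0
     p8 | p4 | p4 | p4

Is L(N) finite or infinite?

finite

The useful states (reachable from p7 and able to reach an accepting state) are {p0, p3, p4, p5, p7}.
Restricted to these states the transition graph has no cycle, so every accepting path has bounded length and L is finite.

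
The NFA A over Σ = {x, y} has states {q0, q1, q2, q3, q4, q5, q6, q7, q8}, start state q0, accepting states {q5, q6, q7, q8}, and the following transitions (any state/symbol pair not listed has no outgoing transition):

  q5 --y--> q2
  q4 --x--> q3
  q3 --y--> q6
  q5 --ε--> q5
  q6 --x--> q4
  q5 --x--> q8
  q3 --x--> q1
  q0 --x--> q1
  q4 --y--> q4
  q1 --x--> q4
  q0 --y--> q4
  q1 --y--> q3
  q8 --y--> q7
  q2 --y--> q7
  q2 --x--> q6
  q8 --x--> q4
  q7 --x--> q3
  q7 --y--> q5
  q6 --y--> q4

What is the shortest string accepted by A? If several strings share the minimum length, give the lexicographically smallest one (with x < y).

xyy

A breadth-first search from q0 reaches an accepting state first via the path q0 → q1 → q3 → q6 on input xyy.
No string of length < 3 is accepted (BFS exhausts all shorter strings without reaching an accepting state), and xyy is the lexicographically least accepting string of length 3.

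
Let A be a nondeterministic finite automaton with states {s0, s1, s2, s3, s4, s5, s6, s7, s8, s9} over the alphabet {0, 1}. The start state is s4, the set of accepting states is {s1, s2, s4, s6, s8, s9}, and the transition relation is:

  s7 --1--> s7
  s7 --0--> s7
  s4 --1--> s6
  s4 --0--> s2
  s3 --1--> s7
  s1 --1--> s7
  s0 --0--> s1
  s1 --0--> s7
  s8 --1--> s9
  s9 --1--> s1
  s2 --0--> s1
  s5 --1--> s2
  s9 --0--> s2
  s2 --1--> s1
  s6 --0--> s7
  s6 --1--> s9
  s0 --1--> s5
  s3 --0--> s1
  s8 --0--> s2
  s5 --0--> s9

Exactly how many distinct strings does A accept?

10

The useful subgraph on states {s1, s2, s4, s6, s9} is acyclic, so L(A) is finite; the longest accepting path visits 5 useful states, giving maximum string length 4.
Counting accepting paths from s4 by length: 1 of length 0, 2 of length 1, 3 of length 2, 2 of length 3, 2 of length 4. Total 10.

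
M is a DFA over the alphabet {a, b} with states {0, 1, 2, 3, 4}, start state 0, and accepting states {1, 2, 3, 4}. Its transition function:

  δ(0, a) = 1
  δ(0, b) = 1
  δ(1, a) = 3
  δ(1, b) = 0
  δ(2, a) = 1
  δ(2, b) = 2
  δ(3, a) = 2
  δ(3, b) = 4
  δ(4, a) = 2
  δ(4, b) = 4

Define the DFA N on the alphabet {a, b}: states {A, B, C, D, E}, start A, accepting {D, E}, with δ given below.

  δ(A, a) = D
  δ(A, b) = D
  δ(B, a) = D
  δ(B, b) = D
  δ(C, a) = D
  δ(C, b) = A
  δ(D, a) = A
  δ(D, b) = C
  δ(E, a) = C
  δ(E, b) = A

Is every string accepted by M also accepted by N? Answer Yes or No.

The string aa is in L(M) but not in L(N).
So L(M) ⊄ L(N).

No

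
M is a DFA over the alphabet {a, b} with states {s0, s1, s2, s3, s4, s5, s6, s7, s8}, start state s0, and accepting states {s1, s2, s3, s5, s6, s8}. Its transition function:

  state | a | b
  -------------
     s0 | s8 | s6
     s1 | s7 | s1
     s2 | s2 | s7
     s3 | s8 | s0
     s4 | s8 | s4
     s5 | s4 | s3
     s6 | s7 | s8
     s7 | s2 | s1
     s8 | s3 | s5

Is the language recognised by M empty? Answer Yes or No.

No

The string a is accepted: the run s0 → s8 ends in the accepting state s8.
Since at least one string is accepted, L(M) is not empty.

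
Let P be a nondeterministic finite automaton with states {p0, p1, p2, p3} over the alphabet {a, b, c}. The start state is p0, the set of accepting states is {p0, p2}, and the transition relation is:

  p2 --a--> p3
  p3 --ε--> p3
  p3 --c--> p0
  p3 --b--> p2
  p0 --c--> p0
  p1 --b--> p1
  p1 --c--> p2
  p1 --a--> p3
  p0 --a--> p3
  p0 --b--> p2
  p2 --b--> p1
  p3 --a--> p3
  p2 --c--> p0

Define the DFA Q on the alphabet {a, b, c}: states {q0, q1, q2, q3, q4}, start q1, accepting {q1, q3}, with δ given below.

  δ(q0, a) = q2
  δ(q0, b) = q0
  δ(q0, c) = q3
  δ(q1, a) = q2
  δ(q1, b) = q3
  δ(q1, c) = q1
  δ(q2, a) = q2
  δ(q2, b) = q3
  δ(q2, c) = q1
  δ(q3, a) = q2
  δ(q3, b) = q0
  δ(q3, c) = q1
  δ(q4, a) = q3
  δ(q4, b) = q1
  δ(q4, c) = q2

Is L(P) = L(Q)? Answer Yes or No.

Exploring the product automaton P × Q from the start pair (p0, q1), following both machines on each input symbol, reaches 4 state pairs: (p0, q1), (p3, q2), (p2, q3), (p1, q0).
P accepts in {p0, p2} and Q accepts in {q1, q3}. In every reachable pair the two components are either both accepting — (p0, q1), (p2, q3) — or both non-accepting, so no string is accepted by exactly one of the machines: L(P) \ L(Q) and L(Q) \ L(P) are both empty.
Hence every string is accepted by P iff it is accepted by Q, and the two languages coincide.

Yes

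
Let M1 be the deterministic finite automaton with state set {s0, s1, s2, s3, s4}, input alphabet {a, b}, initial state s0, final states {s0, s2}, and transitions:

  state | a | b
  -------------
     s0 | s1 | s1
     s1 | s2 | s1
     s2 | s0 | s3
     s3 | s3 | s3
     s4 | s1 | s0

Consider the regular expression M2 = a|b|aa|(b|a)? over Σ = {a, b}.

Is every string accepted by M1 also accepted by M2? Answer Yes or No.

The string ba is in L(M1) but not in L(M2).
So L(M1) ⊄ L(M2).

No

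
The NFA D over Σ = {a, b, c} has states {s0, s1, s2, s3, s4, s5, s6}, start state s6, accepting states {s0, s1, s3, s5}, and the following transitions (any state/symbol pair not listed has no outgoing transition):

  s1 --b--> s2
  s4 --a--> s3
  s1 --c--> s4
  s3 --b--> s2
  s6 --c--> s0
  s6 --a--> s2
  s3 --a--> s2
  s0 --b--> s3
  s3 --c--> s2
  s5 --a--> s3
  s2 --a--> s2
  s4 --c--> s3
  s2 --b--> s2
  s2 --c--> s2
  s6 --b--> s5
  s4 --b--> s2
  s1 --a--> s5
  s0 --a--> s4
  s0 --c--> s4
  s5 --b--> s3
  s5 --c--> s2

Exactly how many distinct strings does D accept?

9

The useful subgraph on states {s0, s3, s4, s5, s6} is acyclic, so L(D) is finite; the longest accepting path visits 4 useful states, giving maximum string length 3.
Counting accepting paths from s6 by length: 2 of length 1, 3 of length 2, 4 of length 3. Total 9.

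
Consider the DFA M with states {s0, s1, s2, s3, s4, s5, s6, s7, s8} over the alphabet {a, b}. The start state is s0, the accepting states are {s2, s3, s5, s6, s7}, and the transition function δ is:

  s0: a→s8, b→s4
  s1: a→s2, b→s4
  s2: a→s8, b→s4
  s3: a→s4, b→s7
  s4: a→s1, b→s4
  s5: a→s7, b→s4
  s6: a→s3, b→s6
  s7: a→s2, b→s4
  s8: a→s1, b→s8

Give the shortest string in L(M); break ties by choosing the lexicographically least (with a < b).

A breadth-first search from s0 reaches an accepting state first via the path s0 → s8 → s1 → s2 on input aaa.
No string of length < 3 is accepted (BFS exhausts all shorter strings without reaching an accepting state), and aaa is the lexicographically least accepting string of length 3.

aaa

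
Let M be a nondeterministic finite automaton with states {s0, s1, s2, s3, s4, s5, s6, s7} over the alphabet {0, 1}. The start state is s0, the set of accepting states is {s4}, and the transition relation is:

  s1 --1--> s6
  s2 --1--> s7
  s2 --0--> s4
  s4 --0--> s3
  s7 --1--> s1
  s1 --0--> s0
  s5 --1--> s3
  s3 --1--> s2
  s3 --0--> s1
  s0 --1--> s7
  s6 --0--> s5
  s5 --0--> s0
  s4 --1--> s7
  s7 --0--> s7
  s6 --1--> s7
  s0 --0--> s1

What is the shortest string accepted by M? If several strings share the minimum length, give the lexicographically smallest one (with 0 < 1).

010110

A breadth-first search from s0 reaches an accepting state first via the path s0 → s1 → s6 → s5 → s3 → s2 → s4 on input 010110.
No string of length < 6 is accepted (BFS exhausts all shorter strings without reaching an accepting state), and 010110 is the lexicographically least accepting string of length 6.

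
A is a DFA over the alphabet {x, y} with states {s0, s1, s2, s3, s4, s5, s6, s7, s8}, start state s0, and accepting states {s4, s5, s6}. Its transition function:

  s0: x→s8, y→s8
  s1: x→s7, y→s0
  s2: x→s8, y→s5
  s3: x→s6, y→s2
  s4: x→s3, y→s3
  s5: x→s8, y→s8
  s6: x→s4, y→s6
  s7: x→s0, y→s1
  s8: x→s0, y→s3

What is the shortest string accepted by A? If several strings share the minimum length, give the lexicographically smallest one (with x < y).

xyx

A breadth-first search from s0 reaches an accepting state first via the path s0 → s8 → s3 → s6 on input xyx.
No string of length < 3 is accepted (BFS exhausts all shorter strings without reaching an accepting state), and xyx is the lexicographically least accepting string of length 3.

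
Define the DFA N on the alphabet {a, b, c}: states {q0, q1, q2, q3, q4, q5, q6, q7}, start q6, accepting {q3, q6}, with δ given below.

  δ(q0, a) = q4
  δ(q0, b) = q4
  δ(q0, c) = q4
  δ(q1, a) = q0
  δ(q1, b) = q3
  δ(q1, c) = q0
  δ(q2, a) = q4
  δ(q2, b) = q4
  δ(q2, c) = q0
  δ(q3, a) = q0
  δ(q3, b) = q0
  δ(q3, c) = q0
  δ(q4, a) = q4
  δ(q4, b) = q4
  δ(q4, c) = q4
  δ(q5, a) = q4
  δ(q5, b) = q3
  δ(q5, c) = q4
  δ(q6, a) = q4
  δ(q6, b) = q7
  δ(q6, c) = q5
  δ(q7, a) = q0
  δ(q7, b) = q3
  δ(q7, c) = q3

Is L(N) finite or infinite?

The useful states (reachable from q6 and able to reach an accepting state) are {q3, q5, q6, q7}.
Restricted to these states the transition graph has no cycle, so every accepting path has bounded length and L is finite.

finite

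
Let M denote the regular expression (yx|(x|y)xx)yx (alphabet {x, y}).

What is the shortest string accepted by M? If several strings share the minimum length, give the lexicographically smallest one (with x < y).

By inspection of the expression, no string of length less than 4 matches, and yxyx is the lexicographically first match of length 4.

yxyx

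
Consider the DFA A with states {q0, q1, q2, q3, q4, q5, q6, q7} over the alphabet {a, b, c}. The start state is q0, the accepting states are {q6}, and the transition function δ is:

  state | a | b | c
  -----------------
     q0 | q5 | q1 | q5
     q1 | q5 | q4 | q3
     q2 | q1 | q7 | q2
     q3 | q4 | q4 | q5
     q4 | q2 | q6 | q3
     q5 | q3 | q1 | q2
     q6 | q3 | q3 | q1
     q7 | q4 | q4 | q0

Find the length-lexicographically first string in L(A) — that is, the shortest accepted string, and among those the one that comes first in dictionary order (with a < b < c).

bbb

A breadth-first search from q0 reaches an accepting state first via the path q0 → q1 → q4 → q6 on input bbb.
No string of length < 3 is accepted (BFS exhausts all shorter strings without reaching an accepting state), and bbb is the lexicographically least accepting string of length 3.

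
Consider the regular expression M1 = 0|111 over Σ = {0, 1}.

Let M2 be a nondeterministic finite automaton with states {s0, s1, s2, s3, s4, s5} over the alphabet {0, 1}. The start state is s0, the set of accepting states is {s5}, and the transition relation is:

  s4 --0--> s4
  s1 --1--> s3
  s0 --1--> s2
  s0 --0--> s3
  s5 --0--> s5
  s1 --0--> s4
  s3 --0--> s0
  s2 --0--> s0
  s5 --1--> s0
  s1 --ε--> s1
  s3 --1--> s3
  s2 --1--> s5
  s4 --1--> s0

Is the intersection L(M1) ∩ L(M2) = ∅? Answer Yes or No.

Converting the expression M1 to a DFA (subset construction, then merging equivalent states) gives the minimal DFA with states {r0, r1, r2, r3, r4}, start state r0, accepting states {r1} and transitions r0: 0→r1, 1→r2; r1: 0→r3, 1→r3; r2: 0→r3, 1→r4; r3: 0→r3, 1→r3; r4: 0→r3, 1→r1.
Exploring the product automaton M1 × M2 from the start pair (r0, s0), following both machines on each input symbol, reaches 9 state pairs: (r0, s0), (r1, s3), (r2, s2), (r3, s0), (r3, s3), (r4, s5), (r3, s2), (r3, s5), (r1, s0).
M1 accepts in {r1} and M2 accepts in {s5}; no reachable pair has both components accepting, so no string drives both machines to acceptance simultaneously and L(M1) ∩ L(M2) = ∅.
So no string is accepted by both, and the intersection is empty.

Yes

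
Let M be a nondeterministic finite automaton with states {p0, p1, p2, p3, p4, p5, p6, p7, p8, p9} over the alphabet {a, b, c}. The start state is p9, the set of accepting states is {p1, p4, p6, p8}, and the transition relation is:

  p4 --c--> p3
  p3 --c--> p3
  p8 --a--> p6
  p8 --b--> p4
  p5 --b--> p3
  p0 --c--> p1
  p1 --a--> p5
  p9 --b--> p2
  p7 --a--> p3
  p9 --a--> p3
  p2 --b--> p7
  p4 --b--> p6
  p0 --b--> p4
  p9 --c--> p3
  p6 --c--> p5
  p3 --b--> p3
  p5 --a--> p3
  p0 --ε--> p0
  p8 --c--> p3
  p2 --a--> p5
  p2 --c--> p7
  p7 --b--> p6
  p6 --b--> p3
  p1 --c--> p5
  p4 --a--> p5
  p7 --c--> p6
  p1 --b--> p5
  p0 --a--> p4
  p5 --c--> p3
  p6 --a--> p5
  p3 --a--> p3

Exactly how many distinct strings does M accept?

The useful subgraph on states {p2, p6, p7, p9} is acyclic, so L(M) is finite; the longest accepting path visits 4 useful states, giving maximum string length 3.
Counting accepting paths from p9 by length: 4 of length 3. Total 4.

4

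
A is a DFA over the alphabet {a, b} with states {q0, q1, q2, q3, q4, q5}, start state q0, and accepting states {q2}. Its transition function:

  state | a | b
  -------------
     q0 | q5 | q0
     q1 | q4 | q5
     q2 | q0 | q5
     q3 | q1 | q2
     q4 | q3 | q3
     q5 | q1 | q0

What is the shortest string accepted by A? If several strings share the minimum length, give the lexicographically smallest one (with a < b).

aaaab

A breadth-first search from q0 reaches an accepting state first via the path q0 → q5 → q1 → q4 → q3 → q2 on input aaaab.
No string of length < 5 is accepted (BFS exhausts all shorter strings without reaching an accepting state), and aaaab is the lexicographically least accepting string of length 5.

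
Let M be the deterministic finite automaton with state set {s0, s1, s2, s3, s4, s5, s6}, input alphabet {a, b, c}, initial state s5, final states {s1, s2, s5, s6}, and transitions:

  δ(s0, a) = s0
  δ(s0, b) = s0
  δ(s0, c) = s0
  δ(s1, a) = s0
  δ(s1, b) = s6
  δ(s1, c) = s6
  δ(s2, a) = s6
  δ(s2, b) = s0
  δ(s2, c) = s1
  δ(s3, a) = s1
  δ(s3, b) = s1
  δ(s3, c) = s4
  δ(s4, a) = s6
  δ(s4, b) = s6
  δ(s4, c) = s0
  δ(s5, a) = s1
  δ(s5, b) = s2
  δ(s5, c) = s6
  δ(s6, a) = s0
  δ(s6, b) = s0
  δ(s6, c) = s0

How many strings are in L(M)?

10

The useful subgraph on states {s1, s2, s5, s6} is acyclic, so L(M) is finite; the longest accepting path visits 4 useful states, giving maximum string length 3.
Counting accepting paths from s5 by length: 1 of length 0, 3 of length 1, 4 of length 2, 2 of length 3. Total 10.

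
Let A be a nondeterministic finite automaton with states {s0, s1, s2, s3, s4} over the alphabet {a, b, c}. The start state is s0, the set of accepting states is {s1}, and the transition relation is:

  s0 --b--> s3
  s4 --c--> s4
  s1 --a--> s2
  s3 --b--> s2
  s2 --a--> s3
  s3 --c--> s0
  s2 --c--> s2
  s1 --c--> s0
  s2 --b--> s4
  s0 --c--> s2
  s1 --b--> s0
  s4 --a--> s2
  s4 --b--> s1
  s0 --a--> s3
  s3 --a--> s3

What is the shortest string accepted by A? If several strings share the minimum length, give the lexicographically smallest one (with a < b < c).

A breadth-first search from s0 reaches an accepting state first via the path s0 → s2 → s4 → s1 on input cbb.
No string of length < 3 is accepted (BFS exhausts all shorter strings without reaching an accepting state), and cbb is the lexicographically least accepting string of length 3.

cbb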